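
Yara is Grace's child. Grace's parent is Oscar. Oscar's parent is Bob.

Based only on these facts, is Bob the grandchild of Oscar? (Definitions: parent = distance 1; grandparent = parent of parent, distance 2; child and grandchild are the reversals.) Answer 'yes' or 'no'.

Reconstructing the parent chain from the given facts:
  Bob -> Oscar -> Grace -> Yara
(each arrow means 'parent of the next')
Positions in the chain (0 = top):
  position of Bob: 0
  position of Oscar: 1
  position of Grace: 2
  position of Yara: 3

Bob is at position 0, Oscar is at position 1; signed distance (j - i) = 1.
'grandchild' requires j - i = -2. Actual distance is 1, so the relation does NOT hold.

Answer: no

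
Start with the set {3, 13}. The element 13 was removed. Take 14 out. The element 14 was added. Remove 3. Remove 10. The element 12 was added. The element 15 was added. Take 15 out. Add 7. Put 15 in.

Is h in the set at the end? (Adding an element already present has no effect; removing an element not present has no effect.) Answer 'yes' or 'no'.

Answer: no

Derivation:
Tracking the set through each operation:
Start: {13, 3}
Event 1 (remove 13): removed. Set: {3}
Event 2 (remove 14): not present, no change. Set: {3}
Event 3 (add 14): added. Set: {14, 3}
Event 4 (remove 3): removed. Set: {14}
Event 5 (remove 10): not present, no change. Set: {14}
Event 6 (add 12): added. Set: {12, 14}
Event 7 (add 15): added. Set: {12, 14, 15}
Event 8 (remove 15): removed. Set: {12, 14}
Event 9 (add 7): added. Set: {12, 14, 7}
Event 10 (add 15): added. Set: {12, 14, 15, 7}

Final set: {12, 14, 15, 7} (size 4)
h is NOT in the final set.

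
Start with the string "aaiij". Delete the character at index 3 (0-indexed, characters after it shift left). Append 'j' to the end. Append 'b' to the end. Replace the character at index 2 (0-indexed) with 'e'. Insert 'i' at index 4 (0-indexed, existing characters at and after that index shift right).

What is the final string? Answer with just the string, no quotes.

Applying each edit step by step:
Start: "aaiij"
Op 1 (delete idx 3 = 'i'): "aaiij" -> "aaij"
Op 2 (append 'j'): "aaij" -> "aaijj"
Op 3 (append 'b'): "aaijj" -> "aaijjb"
Op 4 (replace idx 2: 'i' -> 'e'): "aaijjb" -> "aaejjb"
Op 5 (insert 'i' at idx 4): "aaejjb" -> "aaejijb"

Answer: aaejijb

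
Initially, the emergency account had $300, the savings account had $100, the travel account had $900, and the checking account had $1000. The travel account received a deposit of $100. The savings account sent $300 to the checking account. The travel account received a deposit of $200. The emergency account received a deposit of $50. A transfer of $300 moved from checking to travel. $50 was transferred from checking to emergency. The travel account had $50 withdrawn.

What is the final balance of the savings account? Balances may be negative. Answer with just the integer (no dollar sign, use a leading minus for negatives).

Answer: -200

Derivation:
Tracking account balances step by step:
Start: emergency=300, savings=100, travel=900, checking=1000
Event 1 (deposit 100 to travel): travel: 900 + 100 = 1000. Balances: emergency=300, savings=100, travel=1000, checking=1000
Event 2 (transfer 300 savings -> checking): savings: 100 - 300 = -200, checking: 1000 + 300 = 1300. Balances: emergency=300, savings=-200, travel=1000, checking=1300
Event 3 (deposit 200 to travel): travel: 1000 + 200 = 1200. Balances: emergency=300, savings=-200, travel=1200, checking=1300
Event 4 (deposit 50 to emergency): emergency: 300 + 50 = 350. Balances: emergency=350, savings=-200, travel=1200, checking=1300
Event 5 (transfer 300 checking -> travel): checking: 1300 - 300 = 1000, travel: 1200 + 300 = 1500. Balances: emergency=350, savings=-200, travel=1500, checking=1000
Event 6 (transfer 50 checking -> emergency): checking: 1000 - 50 = 950, emergency: 350 + 50 = 400. Balances: emergency=400, savings=-200, travel=1500, checking=950
Event 7 (withdraw 50 from travel): travel: 1500 - 50 = 1450. Balances: emergency=400, savings=-200, travel=1450, checking=950

Final balance of savings: -200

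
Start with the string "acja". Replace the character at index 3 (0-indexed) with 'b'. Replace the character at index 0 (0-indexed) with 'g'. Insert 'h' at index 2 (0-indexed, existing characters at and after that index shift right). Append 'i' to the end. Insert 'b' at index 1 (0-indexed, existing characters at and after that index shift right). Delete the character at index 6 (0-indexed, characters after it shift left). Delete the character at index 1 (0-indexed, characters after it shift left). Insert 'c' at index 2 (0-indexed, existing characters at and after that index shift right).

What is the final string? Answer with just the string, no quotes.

Answer: gcchjb

Derivation:
Applying each edit step by step:
Start: "acja"
Op 1 (replace idx 3: 'a' -> 'b'): "acja" -> "acjb"
Op 2 (replace idx 0: 'a' -> 'g'): "acjb" -> "gcjb"
Op 3 (insert 'h' at idx 2): "gcjb" -> "gchjb"
Op 4 (append 'i'): "gchjb" -> "gchjbi"
Op 5 (insert 'b' at idx 1): "gchjbi" -> "gbchjbi"
Op 6 (delete idx 6 = 'i'): "gbchjbi" -> "gbchjb"
Op 7 (delete idx 1 = 'b'): "gbchjb" -> "gchjb"
Op 8 (insert 'c' at idx 2): "gchjb" -> "gcchjb"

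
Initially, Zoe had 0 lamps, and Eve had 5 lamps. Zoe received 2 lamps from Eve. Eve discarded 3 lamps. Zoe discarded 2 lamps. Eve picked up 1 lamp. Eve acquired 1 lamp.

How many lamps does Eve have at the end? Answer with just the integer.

Answer: 2

Derivation:
Tracking counts step by step:
Start: Zoe=0, Eve=5
Event 1 (Eve -> Zoe, 2): Eve: 5 -> 3, Zoe: 0 -> 2. State: Zoe=2, Eve=3
Event 2 (Eve -3): Eve: 3 -> 0. State: Zoe=2, Eve=0
Event 3 (Zoe -2): Zoe: 2 -> 0. State: Zoe=0, Eve=0
Event 4 (Eve +1): Eve: 0 -> 1. State: Zoe=0, Eve=1
Event 5 (Eve +1): Eve: 1 -> 2. State: Zoe=0, Eve=2

Eve's final count: 2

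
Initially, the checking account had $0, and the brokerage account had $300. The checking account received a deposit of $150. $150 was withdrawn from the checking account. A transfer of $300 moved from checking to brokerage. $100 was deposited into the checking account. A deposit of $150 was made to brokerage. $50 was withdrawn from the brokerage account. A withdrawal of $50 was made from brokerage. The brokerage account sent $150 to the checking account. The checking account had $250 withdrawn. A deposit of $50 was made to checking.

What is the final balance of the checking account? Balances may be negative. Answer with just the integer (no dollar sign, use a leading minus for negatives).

Tracking account balances step by step:
Start: checking=0, brokerage=300
Event 1 (deposit 150 to checking): checking: 0 + 150 = 150. Balances: checking=150, brokerage=300
Event 2 (withdraw 150 from checking): checking: 150 - 150 = 0. Balances: checking=0, brokerage=300
Event 3 (transfer 300 checking -> brokerage): checking: 0 - 300 = -300, brokerage: 300 + 300 = 600. Balances: checking=-300, brokerage=600
Event 4 (deposit 100 to checking): checking: -300 + 100 = -200. Balances: checking=-200, brokerage=600
Event 5 (deposit 150 to brokerage): brokerage: 600 + 150 = 750. Balances: checking=-200, brokerage=750
Event 6 (withdraw 50 from brokerage): brokerage: 750 - 50 = 700. Balances: checking=-200, brokerage=700
Event 7 (withdraw 50 from brokerage): brokerage: 700 - 50 = 650. Balances: checking=-200, brokerage=650
Event 8 (transfer 150 brokerage -> checking): brokerage: 650 - 150 = 500, checking: -200 + 150 = -50. Balances: checking=-50, brokerage=500
Event 9 (withdraw 250 from checking): checking: -50 - 250 = -300. Balances: checking=-300, brokerage=500
Event 10 (deposit 50 to checking): checking: -300 + 50 = -250. Balances: checking=-250, brokerage=500

Final balance of checking: -250

Answer: -250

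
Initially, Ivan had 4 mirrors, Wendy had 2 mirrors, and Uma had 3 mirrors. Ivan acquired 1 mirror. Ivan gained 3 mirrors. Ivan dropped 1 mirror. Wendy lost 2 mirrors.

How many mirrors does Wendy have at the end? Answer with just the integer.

Tracking counts step by step:
Start: Ivan=4, Wendy=2, Uma=3
Event 1 (Ivan +1): Ivan: 4 -> 5. State: Ivan=5, Wendy=2, Uma=3
Event 2 (Ivan +3): Ivan: 5 -> 8. State: Ivan=8, Wendy=2, Uma=3
Event 3 (Ivan -1): Ivan: 8 -> 7. State: Ivan=7, Wendy=2, Uma=3
Event 4 (Wendy -2): Wendy: 2 -> 0. State: Ivan=7, Wendy=0, Uma=3

Wendy's final count: 0

Answer: 0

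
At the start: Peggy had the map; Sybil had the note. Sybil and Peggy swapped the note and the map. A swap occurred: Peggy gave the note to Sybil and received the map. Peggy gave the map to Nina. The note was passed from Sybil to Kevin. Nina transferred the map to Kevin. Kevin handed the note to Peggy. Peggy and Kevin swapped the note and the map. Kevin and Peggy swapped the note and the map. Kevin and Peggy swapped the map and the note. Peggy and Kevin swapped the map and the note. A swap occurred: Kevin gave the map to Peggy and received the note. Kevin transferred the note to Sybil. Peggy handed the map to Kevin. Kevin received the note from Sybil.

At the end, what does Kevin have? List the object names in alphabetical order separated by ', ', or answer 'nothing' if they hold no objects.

Tracking all object holders:
Start: map:Peggy, note:Sybil
Event 1 (swap note<->map: now note:Peggy, map:Sybil). State: map:Sybil, note:Peggy
Event 2 (swap note<->map: now note:Sybil, map:Peggy). State: map:Peggy, note:Sybil
Event 3 (give map: Peggy -> Nina). State: map:Nina, note:Sybil
Event 4 (give note: Sybil -> Kevin). State: map:Nina, note:Kevin
Event 5 (give map: Nina -> Kevin). State: map:Kevin, note:Kevin
Event 6 (give note: Kevin -> Peggy). State: map:Kevin, note:Peggy
Event 7 (swap note<->map: now note:Kevin, map:Peggy). State: map:Peggy, note:Kevin
Event 8 (swap note<->map: now note:Peggy, map:Kevin). State: map:Kevin, note:Peggy
Event 9 (swap map<->note: now map:Peggy, note:Kevin). State: map:Peggy, note:Kevin
Event 10 (swap map<->note: now map:Kevin, note:Peggy). State: map:Kevin, note:Peggy
Event 11 (swap map<->note: now map:Peggy, note:Kevin). State: map:Peggy, note:Kevin
Event 12 (give note: Kevin -> Sybil). State: map:Peggy, note:Sybil
Event 13 (give map: Peggy -> Kevin). State: map:Kevin, note:Sybil
Event 14 (give note: Sybil -> Kevin). State: map:Kevin, note:Kevin

Final state: map:Kevin, note:Kevin
Kevin holds: map, note.

Answer: map, note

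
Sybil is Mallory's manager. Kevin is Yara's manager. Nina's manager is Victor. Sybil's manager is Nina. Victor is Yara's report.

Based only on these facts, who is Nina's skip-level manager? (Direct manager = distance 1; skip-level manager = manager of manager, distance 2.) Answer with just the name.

Reconstructing the manager chain from the given facts:
  Kevin -> Yara -> Victor -> Nina -> Sybil -> Mallory
(each arrow means 'manager of the next')
Positions in the chain (0 = top):
  position of Kevin: 0
  position of Yara: 1
  position of Victor: 2
  position of Nina: 3
  position of Sybil: 4
  position of Mallory: 5

Nina is at position 3; the skip-level manager is 2 steps up the chain, i.e. position 1: Yara.

Answer: Yara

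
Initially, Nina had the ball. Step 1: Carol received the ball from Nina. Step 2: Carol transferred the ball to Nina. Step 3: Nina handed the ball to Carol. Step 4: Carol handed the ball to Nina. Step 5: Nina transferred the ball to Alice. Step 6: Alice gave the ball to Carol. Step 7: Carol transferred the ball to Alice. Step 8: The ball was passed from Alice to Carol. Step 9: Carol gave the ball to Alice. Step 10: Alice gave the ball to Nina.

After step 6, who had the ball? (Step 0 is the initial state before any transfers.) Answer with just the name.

Tracking the ball holder through step 6:
After step 0 (start): Nina
After step 1: Carol
After step 2: Nina
After step 3: Carol
After step 4: Nina
After step 5: Alice
After step 6: Carol

At step 6, the holder is Carol.

Answer: Carol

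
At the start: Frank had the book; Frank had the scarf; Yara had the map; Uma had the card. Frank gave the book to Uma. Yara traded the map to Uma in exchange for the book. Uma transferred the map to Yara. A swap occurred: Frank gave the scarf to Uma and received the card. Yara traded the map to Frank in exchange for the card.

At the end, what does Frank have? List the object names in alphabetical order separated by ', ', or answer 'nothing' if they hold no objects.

Tracking all object holders:
Start: book:Frank, scarf:Frank, map:Yara, card:Uma
Event 1 (give book: Frank -> Uma). State: book:Uma, scarf:Frank, map:Yara, card:Uma
Event 2 (swap map<->book: now map:Uma, book:Yara). State: book:Yara, scarf:Frank, map:Uma, card:Uma
Event 3 (give map: Uma -> Yara). State: book:Yara, scarf:Frank, map:Yara, card:Uma
Event 4 (swap scarf<->card: now scarf:Uma, card:Frank). State: book:Yara, scarf:Uma, map:Yara, card:Frank
Event 5 (swap map<->card: now map:Frank, card:Yara). State: book:Yara, scarf:Uma, map:Frank, card:Yara

Final state: book:Yara, scarf:Uma, map:Frank, card:Yara
Frank holds: map.

Answer: map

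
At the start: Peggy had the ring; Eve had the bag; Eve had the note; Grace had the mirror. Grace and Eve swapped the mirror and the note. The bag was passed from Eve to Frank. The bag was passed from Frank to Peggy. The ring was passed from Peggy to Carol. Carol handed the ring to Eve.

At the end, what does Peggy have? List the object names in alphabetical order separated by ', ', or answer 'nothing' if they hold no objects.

Tracking all object holders:
Start: ring:Peggy, bag:Eve, note:Eve, mirror:Grace
Event 1 (swap mirror<->note: now mirror:Eve, note:Grace). State: ring:Peggy, bag:Eve, note:Grace, mirror:Eve
Event 2 (give bag: Eve -> Frank). State: ring:Peggy, bag:Frank, note:Grace, mirror:Eve
Event 3 (give bag: Frank -> Peggy). State: ring:Peggy, bag:Peggy, note:Grace, mirror:Eve
Event 4 (give ring: Peggy -> Carol). State: ring:Carol, bag:Peggy, note:Grace, mirror:Eve
Event 5 (give ring: Carol -> Eve). State: ring:Eve, bag:Peggy, note:Grace, mirror:Eve

Final state: ring:Eve, bag:Peggy, note:Grace, mirror:Eve
Peggy holds: bag.

Answer: bag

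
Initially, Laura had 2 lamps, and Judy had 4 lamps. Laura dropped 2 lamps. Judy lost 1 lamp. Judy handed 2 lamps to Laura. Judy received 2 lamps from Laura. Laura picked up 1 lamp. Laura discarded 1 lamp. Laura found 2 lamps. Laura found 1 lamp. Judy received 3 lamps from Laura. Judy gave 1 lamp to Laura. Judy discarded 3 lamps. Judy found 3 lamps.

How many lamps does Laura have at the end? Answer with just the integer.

Answer: 1

Derivation:
Tracking counts step by step:
Start: Laura=2, Judy=4
Event 1 (Laura -2): Laura: 2 -> 0. State: Laura=0, Judy=4
Event 2 (Judy -1): Judy: 4 -> 3. State: Laura=0, Judy=3
Event 3 (Judy -> Laura, 2): Judy: 3 -> 1, Laura: 0 -> 2. State: Laura=2, Judy=1
Event 4 (Laura -> Judy, 2): Laura: 2 -> 0, Judy: 1 -> 3. State: Laura=0, Judy=3
Event 5 (Laura +1): Laura: 0 -> 1. State: Laura=1, Judy=3
Event 6 (Laura -1): Laura: 1 -> 0. State: Laura=0, Judy=3
Event 7 (Laura +2): Laura: 0 -> 2. State: Laura=2, Judy=3
Event 8 (Laura +1): Laura: 2 -> 3. State: Laura=3, Judy=3
Event 9 (Laura -> Judy, 3): Laura: 3 -> 0, Judy: 3 -> 6. State: Laura=0, Judy=6
Event 10 (Judy -> Laura, 1): Judy: 6 -> 5, Laura: 0 -> 1. State: Laura=1, Judy=5
Event 11 (Judy -3): Judy: 5 -> 2. State: Laura=1, Judy=2
Event 12 (Judy +3): Judy: 2 -> 5. State: Laura=1, Judy=5

Laura's final count: 1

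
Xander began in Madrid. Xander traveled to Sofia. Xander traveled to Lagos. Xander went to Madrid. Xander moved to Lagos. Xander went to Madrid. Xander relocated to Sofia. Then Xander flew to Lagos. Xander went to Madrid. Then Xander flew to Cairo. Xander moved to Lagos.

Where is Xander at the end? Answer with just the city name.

Answer: Lagos

Derivation:
Tracking Xander's location:
Start: Xander is in Madrid.
After move 1: Madrid -> Sofia. Xander is in Sofia.
After move 2: Sofia -> Lagos. Xander is in Lagos.
After move 3: Lagos -> Madrid. Xander is in Madrid.
After move 4: Madrid -> Lagos. Xander is in Lagos.
After move 5: Lagos -> Madrid. Xander is in Madrid.
After move 6: Madrid -> Sofia. Xander is in Sofia.
After move 7: Sofia -> Lagos. Xander is in Lagos.
After move 8: Lagos -> Madrid. Xander is in Madrid.
After move 9: Madrid -> Cairo. Xander is in Cairo.
After move 10: Cairo -> Lagos. Xander is in Lagos.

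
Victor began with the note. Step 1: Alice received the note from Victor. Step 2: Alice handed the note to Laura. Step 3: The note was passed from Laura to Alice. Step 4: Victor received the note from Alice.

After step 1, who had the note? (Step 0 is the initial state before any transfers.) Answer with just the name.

Answer: Alice

Derivation:
Tracking the note holder through step 1:
After step 0 (start): Victor
After step 1: Alice

At step 1, the holder is Alice.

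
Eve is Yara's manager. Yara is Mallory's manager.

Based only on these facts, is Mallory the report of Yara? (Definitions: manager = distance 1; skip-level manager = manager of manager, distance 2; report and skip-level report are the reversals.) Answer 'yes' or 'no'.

Reconstructing the manager chain from the given facts:
  Eve -> Yara -> Mallory
(each arrow means 'manager of the next')
Positions in the chain (0 = top):
  position of Eve: 0
  position of Yara: 1
  position of Mallory: 2

Mallory is at position 2, Yara is at position 1; signed distance (j - i) = -1.
'report' requires j - i = -1. Actual distance is -1, so the relation HOLDS.

Answer: yes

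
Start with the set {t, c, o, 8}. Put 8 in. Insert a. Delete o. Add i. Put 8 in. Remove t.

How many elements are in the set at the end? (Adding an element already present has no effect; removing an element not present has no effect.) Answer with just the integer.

Tracking the set through each operation:
Start: {8, c, o, t}
Event 1 (add 8): already present, no change. Set: {8, c, o, t}
Event 2 (add a): added. Set: {8, a, c, o, t}
Event 3 (remove o): removed. Set: {8, a, c, t}
Event 4 (add i): added. Set: {8, a, c, i, t}
Event 5 (add 8): already present, no change. Set: {8, a, c, i, t}
Event 6 (remove t): removed. Set: {8, a, c, i}

Final set: {8, a, c, i} (size 4)

Answer: 4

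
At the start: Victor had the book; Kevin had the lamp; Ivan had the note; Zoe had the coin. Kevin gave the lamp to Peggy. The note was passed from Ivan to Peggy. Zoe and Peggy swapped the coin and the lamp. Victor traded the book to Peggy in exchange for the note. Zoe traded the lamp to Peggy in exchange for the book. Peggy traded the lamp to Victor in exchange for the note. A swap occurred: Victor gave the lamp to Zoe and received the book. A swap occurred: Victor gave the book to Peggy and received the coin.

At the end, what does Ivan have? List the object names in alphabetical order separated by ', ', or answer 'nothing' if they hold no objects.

Answer: nothing

Derivation:
Tracking all object holders:
Start: book:Victor, lamp:Kevin, note:Ivan, coin:Zoe
Event 1 (give lamp: Kevin -> Peggy). State: book:Victor, lamp:Peggy, note:Ivan, coin:Zoe
Event 2 (give note: Ivan -> Peggy). State: book:Victor, lamp:Peggy, note:Peggy, coin:Zoe
Event 3 (swap coin<->lamp: now coin:Peggy, lamp:Zoe). State: book:Victor, lamp:Zoe, note:Peggy, coin:Peggy
Event 4 (swap book<->note: now book:Peggy, note:Victor). State: book:Peggy, lamp:Zoe, note:Victor, coin:Peggy
Event 5 (swap lamp<->book: now lamp:Peggy, book:Zoe). State: book:Zoe, lamp:Peggy, note:Victor, coin:Peggy
Event 6 (swap lamp<->note: now lamp:Victor, note:Peggy). State: book:Zoe, lamp:Victor, note:Peggy, coin:Peggy
Event 7 (swap lamp<->book: now lamp:Zoe, book:Victor). State: book:Victor, lamp:Zoe, note:Peggy, coin:Peggy
Event 8 (swap book<->coin: now book:Peggy, coin:Victor). State: book:Peggy, lamp:Zoe, note:Peggy, coin:Victor

Final state: book:Peggy, lamp:Zoe, note:Peggy, coin:Victor
Ivan holds: (nothing).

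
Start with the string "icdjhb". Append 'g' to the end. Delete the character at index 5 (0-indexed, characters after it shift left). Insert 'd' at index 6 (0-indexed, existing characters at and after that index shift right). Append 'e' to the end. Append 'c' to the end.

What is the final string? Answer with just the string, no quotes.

Answer: icdjhgdec

Derivation:
Applying each edit step by step:
Start: "icdjhb"
Op 1 (append 'g'): "icdjhb" -> "icdjhbg"
Op 2 (delete idx 5 = 'b'): "icdjhbg" -> "icdjhg"
Op 3 (insert 'd' at idx 6): "icdjhg" -> "icdjhgd"
Op 4 (append 'e'): "icdjhgd" -> "icdjhgde"
Op 5 (append 'c'): "icdjhgde" -> "icdjhgdec"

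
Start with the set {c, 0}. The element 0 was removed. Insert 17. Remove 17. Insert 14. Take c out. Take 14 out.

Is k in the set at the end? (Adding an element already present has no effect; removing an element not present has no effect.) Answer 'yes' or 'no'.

Tracking the set through each operation:
Start: {0, c}
Event 1 (remove 0): removed. Set: {c}
Event 2 (add 17): added. Set: {17, c}
Event 3 (remove 17): removed. Set: {c}
Event 4 (add 14): added. Set: {14, c}
Event 5 (remove c): removed. Set: {14}
Event 6 (remove 14): removed. Set: {}

Final set: {} (size 0)
k is NOT in the final set.

Answer: no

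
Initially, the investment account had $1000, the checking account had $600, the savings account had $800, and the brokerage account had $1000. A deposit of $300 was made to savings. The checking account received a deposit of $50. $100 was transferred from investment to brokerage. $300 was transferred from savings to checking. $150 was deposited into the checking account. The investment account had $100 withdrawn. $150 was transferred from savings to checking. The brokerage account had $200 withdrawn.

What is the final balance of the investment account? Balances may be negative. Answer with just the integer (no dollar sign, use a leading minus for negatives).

Answer: 800

Derivation:
Tracking account balances step by step:
Start: investment=1000, checking=600, savings=800, brokerage=1000
Event 1 (deposit 300 to savings): savings: 800 + 300 = 1100. Balances: investment=1000, checking=600, savings=1100, brokerage=1000
Event 2 (deposit 50 to checking): checking: 600 + 50 = 650. Balances: investment=1000, checking=650, savings=1100, brokerage=1000
Event 3 (transfer 100 investment -> brokerage): investment: 1000 - 100 = 900, brokerage: 1000 + 100 = 1100. Balances: investment=900, checking=650, savings=1100, brokerage=1100
Event 4 (transfer 300 savings -> checking): savings: 1100 - 300 = 800, checking: 650 + 300 = 950. Balances: investment=900, checking=950, savings=800, brokerage=1100
Event 5 (deposit 150 to checking): checking: 950 + 150 = 1100. Balances: investment=900, checking=1100, savings=800, brokerage=1100
Event 6 (withdraw 100 from investment): investment: 900 - 100 = 800. Balances: investment=800, checking=1100, savings=800, brokerage=1100
Event 7 (transfer 150 savings -> checking): savings: 800 - 150 = 650, checking: 1100 + 150 = 1250. Balances: investment=800, checking=1250, savings=650, brokerage=1100
Event 8 (withdraw 200 from brokerage): brokerage: 1100 - 200 = 900. Balances: investment=800, checking=1250, savings=650, brokerage=900

Final balance of investment: 800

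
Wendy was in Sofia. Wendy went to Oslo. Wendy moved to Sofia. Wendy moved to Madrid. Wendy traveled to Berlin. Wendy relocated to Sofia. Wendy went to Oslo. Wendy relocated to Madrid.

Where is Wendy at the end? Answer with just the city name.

Answer: Madrid

Derivation:
Tracking Wendy's location:
Start: Wendy is in Sofia.
After move 1: Sofia -> Oslo. Wendy is in Oslo.
After move 2: Oslo -> Sofia. Wendy is in Sofia.
After move 3: Sofia -> Madrid. Wendy is in Madrid.
After move 4: Madrid -> Berlin. Wendy is in Berlin.
After move 5: Berlin -> Sofia. Wendy is in Sofia.
After move 6: Sofia -> Oslo. Wendy is in Oslo.
After move 7: Oslo -> Madrid. Wendy is in Madrid.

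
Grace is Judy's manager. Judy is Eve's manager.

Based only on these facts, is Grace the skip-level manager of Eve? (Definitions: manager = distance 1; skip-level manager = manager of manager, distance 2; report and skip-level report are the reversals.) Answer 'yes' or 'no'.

Answer: yes

Derivation:
Reconstructing the manager chain from the given facts:
  Grace -> Judy -> Eve
(each arrow means 'manager of the next')
Positions in the chain (0 = top):
  position of Grace: 0
  position of Judy: 1
  position of Eve: 2

Grace is at position 0, Eve is at position 2; signed distance (j - i) = 2.
'skip-level manager' requires j - i = 2. Actual distance is 2, so the relation HOLDS.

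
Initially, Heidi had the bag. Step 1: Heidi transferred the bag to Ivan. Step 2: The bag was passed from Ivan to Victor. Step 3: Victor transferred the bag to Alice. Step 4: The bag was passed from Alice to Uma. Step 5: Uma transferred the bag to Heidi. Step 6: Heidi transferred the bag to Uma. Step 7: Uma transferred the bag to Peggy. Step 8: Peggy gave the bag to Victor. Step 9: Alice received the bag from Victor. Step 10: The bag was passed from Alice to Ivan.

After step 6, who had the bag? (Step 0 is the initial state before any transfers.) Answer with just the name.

Tracking the bag holder through step 6:
After step 0 (start): Heidi
After step 1: Ivan
After step 2: Victor
After step 3: Alice
After step 4: Uma
After step 5: Heidi
After step 6: Uma

At step 6, the holder is Uma.

Answer: Uma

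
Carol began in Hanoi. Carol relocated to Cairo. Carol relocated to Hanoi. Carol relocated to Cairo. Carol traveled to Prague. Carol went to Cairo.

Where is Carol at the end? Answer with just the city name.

Tracking Carol's location:
Start: Carol is in Hanoi.
After move 1: Hanoi -> Cairo. Carol is in Cairo.
After move 2: Cairo -> Hanoi. Carol is in Hanoi.
After move 3: Hanoi -> Cairo. Carol is in Cairo.
After move 4: Cairo -> Prague. Carol is in Prague.
After move 5: Prague -> Cairo. Carol is in Cairo.

Answer: Cairo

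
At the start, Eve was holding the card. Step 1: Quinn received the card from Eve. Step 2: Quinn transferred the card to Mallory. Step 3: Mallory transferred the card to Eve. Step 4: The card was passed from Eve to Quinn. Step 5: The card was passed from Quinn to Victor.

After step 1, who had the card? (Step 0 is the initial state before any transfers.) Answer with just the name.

Answer: Quinn

Derivation:
Tracking the card holder through step 1:
After step 0 (start): Eve
After step 1: Quinn

At step 1, the holder is Quinn.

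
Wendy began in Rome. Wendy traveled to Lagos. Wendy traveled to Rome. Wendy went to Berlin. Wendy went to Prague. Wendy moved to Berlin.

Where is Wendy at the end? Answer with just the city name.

Tracking Wendy's location:
Start: Wendy is in Rome.
After move 1: Rome -> Lagos. Wendy is in Lagos.
After move 2: Lagos -> Rome. Wendy is in Rome.
After move 3: Rome -> Berlin. Wendy is in Berlin.
After move 4: Berlin -> Prague. Wendy is in Prague.
After move 5: Prague -> Berlin. Wendy is in Berlin.

Answer: Berlin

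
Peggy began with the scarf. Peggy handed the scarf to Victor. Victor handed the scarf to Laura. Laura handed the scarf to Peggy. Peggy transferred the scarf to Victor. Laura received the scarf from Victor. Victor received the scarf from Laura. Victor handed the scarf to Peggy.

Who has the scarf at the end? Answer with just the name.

Tracking the scarf through each event:
Start: Peggy has the scarf.
After event 1: Victor has the scarf.
After event 2: Laura has the scarf.
After event 3: Peggy has the scarf.
After event 4: Victor has the scarf.
After event 5: Laura has the scarf.
After event 6: Victor has the scarf.
After event 7: Peggy has the scarf.

Answer: Peggy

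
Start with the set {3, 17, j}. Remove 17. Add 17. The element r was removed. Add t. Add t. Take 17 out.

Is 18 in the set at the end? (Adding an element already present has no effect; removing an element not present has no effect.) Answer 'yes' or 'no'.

Answer: no

Derivation:
Tracking the set through each operation:
Start: {17, 3, j}
Event 1 (remove 17): removed. Set: {3, j}
Event 2 (add 17): added. Set: {17, 3, j}
Event 3 (remove r): not present, no change. Set: {17, 3, j}
Event 4 (add t): added. Set: {17, 3, j, t}
Event 5 (add t): already present, no change. Set: {17, 3, j, t}
Event 6 (remove 17): removed. Set: {3, j, t}

Final set: {3, j, t} (size 3)
18 is NOT in the final set.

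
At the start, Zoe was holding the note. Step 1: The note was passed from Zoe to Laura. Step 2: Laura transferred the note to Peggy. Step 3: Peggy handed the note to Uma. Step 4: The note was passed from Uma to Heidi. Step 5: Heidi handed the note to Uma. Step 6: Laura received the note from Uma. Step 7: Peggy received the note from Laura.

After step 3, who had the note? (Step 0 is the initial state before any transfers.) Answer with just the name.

Answer: Uma

Derivation:
Tracking the note holder through step 3:
After step 0 (start): Zoe
After step 1: Laura
After step 2: Peggy
After step 3: Uma

At step 3, the holder is Uma.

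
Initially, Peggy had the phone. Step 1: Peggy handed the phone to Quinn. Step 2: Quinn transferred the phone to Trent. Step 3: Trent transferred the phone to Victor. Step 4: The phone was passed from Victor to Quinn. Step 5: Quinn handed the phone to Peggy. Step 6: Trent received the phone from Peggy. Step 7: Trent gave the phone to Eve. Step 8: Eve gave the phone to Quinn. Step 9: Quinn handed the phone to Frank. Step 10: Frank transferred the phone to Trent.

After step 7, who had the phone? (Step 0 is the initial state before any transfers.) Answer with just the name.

Tracking the phone holder through step 7:
After step 0 (start): Peggy
After step 1: Quinn
After step 2: Trent
After step 3: Victor
After step 4: Quinn
After step 5: Peggy
After step 6: Trent
After step 7: Eve

At step 7, the holder is Eve.

Answer: Eve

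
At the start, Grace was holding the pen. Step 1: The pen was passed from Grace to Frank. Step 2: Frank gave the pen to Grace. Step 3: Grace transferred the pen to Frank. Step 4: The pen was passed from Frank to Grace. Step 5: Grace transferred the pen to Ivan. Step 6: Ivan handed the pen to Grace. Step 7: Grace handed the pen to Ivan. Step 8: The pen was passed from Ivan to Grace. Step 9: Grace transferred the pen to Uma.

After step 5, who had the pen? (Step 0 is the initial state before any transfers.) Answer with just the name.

Answer: Ivan

Derivation:
Tracking the pen holder through step 5:
After step 0 (start): Grace
After step 1: Frank
After step 2: Grace
After step 3: Frank
After step 4: Grace
After step 5: Ivan

At step 5, the holder is Ivan.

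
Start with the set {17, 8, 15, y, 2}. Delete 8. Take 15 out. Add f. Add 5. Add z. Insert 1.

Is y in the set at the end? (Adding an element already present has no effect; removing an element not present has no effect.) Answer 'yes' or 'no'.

Tracking the set through each operation:
Start: {15, 17, 2, 8, y}
Event 1 (remove 8): removed. Set: {15, 17, 2, y}
Event 2 (remove 15): removed. Set: {17, 2, y}
Event 3 (add f): added. Set: {17, 2, f, y}
Event 4 (add 5): added. Set: {17, 2, 5, f, y}
Event 5 (add z): added. Set: {17, 2, 5, f, y, z}
Event 6 (add 1): added. Set: {1, 17, 2, 5, f, y, z}

Final set: {1, 17, 2, 5, f, y, z} (size 7)
y is in the final set.

Answer: yes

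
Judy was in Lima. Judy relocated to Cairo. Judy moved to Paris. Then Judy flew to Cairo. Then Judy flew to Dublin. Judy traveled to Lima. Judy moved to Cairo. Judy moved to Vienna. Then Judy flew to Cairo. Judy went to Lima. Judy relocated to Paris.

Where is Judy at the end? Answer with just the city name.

Tracking Judy's location:
Start: Judy is in Lima.
After move 1: Lima -> Cairo. Judy is in Cairo.
After move 2: Cairo -> Paris. Judy is in Paris.
After move 3: Paris -> Cairo. Judy is in Cairo.
After move 4: Cairo -> Dublin. Judy is in Dublin.
After move 5: Dublin -> Lima. Judy is in Lima.
After move 6: Lima -> Cairo. Judy is in Cairo.
After move 7: Cairo -> Vienna. Judy is in Vienna.
After move 8: Vienna -> Cairo. Judy is in Cairo.
After move 9: Cairo -> Lima. Judy is in Lima.
After move 10: Lima -> Paris. Judy is in Paris.

Answer: Paris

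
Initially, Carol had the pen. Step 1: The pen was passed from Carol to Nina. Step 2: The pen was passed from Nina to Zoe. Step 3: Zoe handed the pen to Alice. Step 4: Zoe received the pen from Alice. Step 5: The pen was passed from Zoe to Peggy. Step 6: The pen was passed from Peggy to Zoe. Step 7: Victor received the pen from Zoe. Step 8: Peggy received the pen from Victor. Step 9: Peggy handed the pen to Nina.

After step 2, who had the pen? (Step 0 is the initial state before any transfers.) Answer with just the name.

Tracking the pen holder through step 2:
After step 0 (start): Carol
After step 1: Nina
After step 2: Zoe

At step 2, the holder is Zoe.

Answer: Zoe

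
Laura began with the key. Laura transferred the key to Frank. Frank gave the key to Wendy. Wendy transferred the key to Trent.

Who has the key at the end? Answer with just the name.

Tracking the key through each event:
Start: Laura has the key.
After event 1: Frank has the key.
After event 2: Wendy has the key.
After event 3: Trent has the key.

Answer: Trent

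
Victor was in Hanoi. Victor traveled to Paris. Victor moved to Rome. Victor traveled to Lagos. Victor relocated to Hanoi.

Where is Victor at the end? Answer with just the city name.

Tracking Victor's location:
Start: Victor is in Hanoi.
After move 1: Hanoi -> Paris. Victor is in Paris.
After move 2: Paris -> Rome. Victor is in Rome.
After move 3: Rome -> Lagos. Victor is in Lagos.
After move 4: Lagos -> Hanoi. Victor is in Hanoi.

Answer: Hanoi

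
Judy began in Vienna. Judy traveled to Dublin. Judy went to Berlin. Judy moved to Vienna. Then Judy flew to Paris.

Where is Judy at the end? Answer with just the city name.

Tracking Judy's location:
Start: Judy is in Vienna.
After move 1: Vienna -> Dublin. Judy is in Dublin.
After move 2: Dublin -> Berlin. Judy is in Berlin.
After move 3: Berlin -> Vienna. Judy is in Vienna.
After move 4: Vienna -> Paris. Judy is in Paris.

Answer: Paris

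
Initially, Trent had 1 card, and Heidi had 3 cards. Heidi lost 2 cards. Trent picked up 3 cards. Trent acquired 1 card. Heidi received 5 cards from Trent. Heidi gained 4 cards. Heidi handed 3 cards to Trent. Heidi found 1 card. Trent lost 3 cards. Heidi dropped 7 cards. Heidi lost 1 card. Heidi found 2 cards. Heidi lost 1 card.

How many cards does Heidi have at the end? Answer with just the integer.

Answer: 1

Derivation:
Tracking counts step by step:
Start: Trent=1, Heidi=3
Event 1 (Heidi -2): Heidi: 3 -> 1. State: Trent=1, Heidi=1
Event 2 (Trent +3): Trent: 1 -> 4. State: Trent=4, Heidi=1
Event 3 (Trent +1): Trent: 4 -> 5. State: Trent=5, Heidi=1
Event 4 (Trent -> Heidi, 5): Trent: 5 -> 0, Heidi: 1 -> 6. State: Trent=0, Heidi=6
Event 5 (Heidi +4): Heidi: 6 -> 10. State: Trent=0, Heidi=10
Event 6 (Heidi -> Trent, 3): Heidi: 10 -> 7, Trent: 0 -> 3. State: Trent=3, Heidi=7
Event 7 (Heidi +1): Heidi: 7 -> 8. State: Trent=3, Heidi=8
Event 8 (Trent -3): Trent: 3 -> 0. State: Trent=0, Heidi=8
Event 9 (Heidi -7): Heidi: 8 -> 1. State: Trent=0, Heidi=1
Event 10 (Heidi -1): Heidi: 1 -> 0. State: Trent=0, Heidi=0
Event 11 (Heidi +2): Heidi: 0 -> 2. State: Trent=0, Heidi=2
Event 12 (Heidi -1): Heidi: 2 -> 1. State: Trent=0, Heidi=1

Heidi's final count: 1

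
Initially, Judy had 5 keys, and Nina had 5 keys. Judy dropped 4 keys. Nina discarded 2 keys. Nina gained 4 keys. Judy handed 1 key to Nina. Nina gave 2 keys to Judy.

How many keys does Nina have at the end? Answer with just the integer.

Answer: 6

Derivation:
Tracking counts step by step:
Start: Judy=5, Nina=5
Event 1 (Judy -4): Judy: 5 -> 1. State: Judy=1, Nina=5
Event 2 (Nina -2): Nina: 5 -> 3. State: Judy=1, Nina=3
Event 3 (Nina +4): Nina: 3 -> 7. State: Judy=1, Nina=7
Event 4 (Judy -> Nina, 1): Judy: 1 -> 0, Nina: 7 -> 8. State: Judy=0, Nina=8
Event 5 (Nina -> Judy, 2): Nina: 8 -> 6, Judy: 0 -> 2. State: Judy=2, Nina=6

Nina's final count: 6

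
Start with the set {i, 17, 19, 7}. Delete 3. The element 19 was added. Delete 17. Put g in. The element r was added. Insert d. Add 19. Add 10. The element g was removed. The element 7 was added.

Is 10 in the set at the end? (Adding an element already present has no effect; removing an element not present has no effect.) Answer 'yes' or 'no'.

Answer: yes

Derivation:
Tracking the set through each operation:
Start: {17, 19, 7, i}
Event 1 (remove 3): not present, no change. Set: {17, 19, 7, i}
Event 2 (add 19): already present, no change. Set: {17, 19, 7, i}
Event 3 (remove 17): removed. Set: {19, 7, i}
Event 4 (add g): added. Set: {19, 7, g, i}
Event 5 (add r): added. Set: {19, 7, g, i, r}
Event 6 (add d): added. Set: {19, 7, d, g, i, r}
Event 7 (add 19): already present, no change. Set: {19, 7, d, g, i, r}
Event 8 (add 10): added. Set: {10, 19, 7, d, g, i, r}
Event 9 (remove g): removed. Set: {10, 19, 7, d, i, r}
Event 10 (add 7): already present, no change. Set: {10, 19, 7, d, i, r}

Final set: {10, 19, 7, d, i, r} (size 6)
10 is in the final set.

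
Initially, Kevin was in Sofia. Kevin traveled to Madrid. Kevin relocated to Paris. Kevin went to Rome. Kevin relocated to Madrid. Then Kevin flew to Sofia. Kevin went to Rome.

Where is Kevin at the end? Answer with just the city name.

Tracking Kevin's location:
Start: Kevin is in Sofia.
After move 1: Sofia -> Madrid. Kevin is in Madrid.
After move 2: Madrid -> Paris. Kevin is in Paris.
After move 3: Paris -> Rome. Kevin is in Rome.
After move 4: Rome -> Madrid. Kevin is in Madrid.
After move 5: Madrid -> Sofia. Kevin is in Sofia.
After move 6: Sofia -> Rome. Kevin is in Rome.

Answer: Rome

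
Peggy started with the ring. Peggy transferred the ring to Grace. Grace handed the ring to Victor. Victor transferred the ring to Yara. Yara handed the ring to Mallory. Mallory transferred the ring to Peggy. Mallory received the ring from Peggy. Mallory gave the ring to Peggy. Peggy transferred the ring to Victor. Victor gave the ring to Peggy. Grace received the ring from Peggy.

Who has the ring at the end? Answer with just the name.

Tracking the ring through each event:
Start: Peggy has the ring.
After event 1: Grace has the ring.
After event 2: Victor has the ring.
After event 3: Yara has the ring.
After event 4: Mallory has the ring.
After event 5: Peggy has the ring.
After event 6: Mallory has the ring.
After event 7: Peggy has the ring.
After event 8: Victor has the ring.
After event 9: Peggy has the ring.
After event 10: Grace has the ring.

Answer: Grace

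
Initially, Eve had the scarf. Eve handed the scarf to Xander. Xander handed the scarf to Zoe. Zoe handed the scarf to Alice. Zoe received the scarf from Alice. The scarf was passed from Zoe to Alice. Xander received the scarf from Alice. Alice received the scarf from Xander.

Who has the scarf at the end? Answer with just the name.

Tracking the scarf through each event:
Start: Eve has the scarf.
After event 1: Xander has the scarf.
After event 2: Zoe has the scarf.
After event 3: Alice has the scarf.
After event 4: Zoe has the scarf.
After event 5: Alice has the scarf.
After event 6: Xander has the scarf.
After event 7: Alice has the scarf.

Answer: Alice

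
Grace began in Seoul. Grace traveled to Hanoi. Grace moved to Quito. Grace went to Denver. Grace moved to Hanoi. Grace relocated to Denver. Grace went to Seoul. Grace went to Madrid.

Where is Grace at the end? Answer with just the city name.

Answer: Madrid

Derivation:
Tracking Grace's location:
Start: Grace is in Seoul.
After move 1: Seoul -> Hanoi. Grace is in Hanoi.
After move 2: Hanoi -> Quito. Grace is in Quito.
After move 3: Quito -> Denver. Grace is in Denver.
After move 4: Denver -> Hanoi. Grace is in Hanoi.
After move 5: Hanoi -> Denver. Grace is in Denver.
After move 6: Denver -> Seoul. Grace is in Seoul.
After move 7: Seoul -> Madrid. Grace is in Madrid.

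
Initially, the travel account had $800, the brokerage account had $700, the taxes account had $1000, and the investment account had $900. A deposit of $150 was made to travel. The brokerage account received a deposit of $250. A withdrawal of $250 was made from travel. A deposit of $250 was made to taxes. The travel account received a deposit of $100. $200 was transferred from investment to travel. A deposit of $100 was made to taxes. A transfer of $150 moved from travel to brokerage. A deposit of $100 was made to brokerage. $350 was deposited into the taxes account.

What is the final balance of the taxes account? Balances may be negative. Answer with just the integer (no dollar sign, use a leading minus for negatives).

Tracking account balances step by step:
Start: travel=800, brokerage=700, taxes=1000, investment=900
Event 1 (deposit 150 to travel): travel: 800 + 150 = 950. Balances: travel=950, brokerage=700, taxes=1000, investment=900
Event 2 (deposit 250 to brokerage): brokerage: 700 + 250 = 950. Balances: travel=950, brokerage=950, taxes=1000, investment=900
Event 3 (withdraw 250 from travel): travel: 950 - 250 = 700. Balances: travel=700, brokerage=950, taxes=1000, investment=900
Event 4 (deposit 250 to taxes): taxes: 1000 + 250 = 1250. Balances: travel=700, brokerage=950, taxes=1250, investment=900
Event 5 (deposit 100 to travel): travel: 700 + 100 = 800. Balances: travel=800, brokerage=950, taxes=1250, investment=900
Event 6 (transfer 200 investment -> travel): investment: 900 - 200 = 700, travel: 800 + 200 = 1000. Balances: travel=1000, brokerage=950, taxes=1250, investment=700
Event 7 (deposit 100 to taxes): taxes: 1250 + 100 = 1350. Balances: travel=1000, brokerage=950, taxes=1350, investment=700
Event 8 (transfer 150 travel -> brokerage): travel: 1000 - 150 = 850, brokerage: 950 + 150 = 1100. Balances: travel=850, brokerage=1100, taxes=1350, investment=700
Event 9 (deposit 100 to brokerage): brokerage: 1100 + 100 = 1200. Balances: travel=850, brokerage=1200, taxes=1350, investment=700
Event 10 (deposit 350 to taxes): taxes: 1350 + 350 = 1700. Balances: travel=850, brokerage=1200, taxes=1700, investment=700

Final balance of taxes: 1700

Answer: 1700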